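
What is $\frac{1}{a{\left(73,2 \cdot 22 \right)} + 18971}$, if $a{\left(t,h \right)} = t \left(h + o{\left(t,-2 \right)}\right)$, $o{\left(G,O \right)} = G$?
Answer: $\frac{1}{27512} \approx 3.6348 \cdot 10^{-5}$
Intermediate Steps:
$a{\left(t,h \right)} = t \left(h + t\right)$
$\frac{1}{a{\left(73,2 \cdot 22 \right)} + 18971} = \frac{1}{73 \left(2 \cdot 22 + 73\right) + 18971} = \frac{1}{73 \left(44 + 73\right) + 18971} = \frac{1}{73 \cdot 117 + 18971} = \frac{1}{8541 + 18971} = \frac{1}{27512}$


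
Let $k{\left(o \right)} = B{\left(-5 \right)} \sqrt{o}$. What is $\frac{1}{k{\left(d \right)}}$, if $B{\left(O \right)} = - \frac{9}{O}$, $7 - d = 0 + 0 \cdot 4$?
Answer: $\frac{5 \sqrt{7}}{63} \approx 0.20998$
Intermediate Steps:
$d = 7$ ($d = 7 - \left(0 + 0 \cdot 4\right) = 7 - \left(0 + 0\right) = 7 - 0 = 7 + 0 = 7$)
$k{\left(o \right)} = \frac{9 \sqrt{o}}{5}$ ($k{\left(o \right)} = - \frac{9}{-5} \sqrt{o} = \left(-9\right) \left(- \frac{1}{5}\right) \sqrt{o} = \frac{9 \sqrt{o}}{5}$)
$\frac{1}{k{\left(d \right)}} = \frac{1}{\frac{9}{5} \sqrt{7}} = \frac{5 \sqrt{7}}{63}$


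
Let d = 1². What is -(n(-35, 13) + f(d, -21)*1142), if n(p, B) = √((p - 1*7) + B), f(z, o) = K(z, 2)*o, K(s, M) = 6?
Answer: 143892 - I*√29 ≈ 1.4389e+5 - 5.3852*I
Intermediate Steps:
d = 1
f(z, o) = 6*o
n(p, B) = √(-7 + B + p) (n(p, B) = √((p - 7) + B) = √((-7 + p) + B) = √(-7 + B + p))
-(n(-35, 13) + f(d, -21)*1142) = -(√(-7 + 13 - 35) + (6*(-21))*1142) = -(√(-29) - 126*1142) = -(I*√29 - 143892) = -(-143892 + I*√29) = 143892 - I*√29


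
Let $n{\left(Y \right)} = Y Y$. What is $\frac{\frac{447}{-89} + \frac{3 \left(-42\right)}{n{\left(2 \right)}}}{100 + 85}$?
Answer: $- \frac{6501}{32930} \approx -0.19742$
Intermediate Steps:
$n{\left(Y \right)} = Y^{2}$
$\frac{\frac{447}{-89} + \frac{3 \left(-42\right)}{n{\left(2 \right)}}}{100 + 85} = \frac{\frac{447}{-89} + \frac{3 \left(-42\right)}{2^{2}}}{100 + 85} = \frac{447 \left(- \frac{1}{89}\right) - \frac{126}{4}}{185} = \frac{- \frac{447}{89} - \frac{63}{2}}{185} = \frac{1}{185} \left(- \frac{6501}{178}\right) = - \frac{6501}{32930}$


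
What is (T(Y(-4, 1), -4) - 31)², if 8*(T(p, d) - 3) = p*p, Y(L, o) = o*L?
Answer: 676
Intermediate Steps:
Y(L, o) = L*o
T(p, d) = 3 + p²/8 (T(p, d) = 3 + (p*p)/8 = 3 + p²/8)
(T(Y(-4, 1), -4) - 31)² = ((3 + (-4*1)²/8) - 31)² = ((3 + (⅛)*(-4)²) - 31)² = ((3 + (⅛)*16) - 31)² = ((3 + 2) - 31)² = (5 - 31)² = (-26)² = 676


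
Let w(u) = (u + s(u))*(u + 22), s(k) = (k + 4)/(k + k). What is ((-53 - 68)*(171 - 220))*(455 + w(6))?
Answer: 11496331/3 ≈ 3.8321e+6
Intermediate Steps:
s(k) = (4 + k)/(2*k) (s(k) = (4 + k)/((2*k)) = (4 + k)*(1/(2*k)) = (4 + k)/(2*k))
w(u) = (22 + u)*(u + (4 + u)/(2*u)) (w(u) = (u + (4 + u)/(2*u))*(u + 22) = (u + (4 + u)/(2*u))*(22 + u) = (22 + u)*(u + (4 + u)/(2*u)))
((-53 - 68)*(171 - 220))*(455 + w(6)) = ((-53 - 68)*(171 - 220))*(455 + (13 + 6² + 44/6 + (45/2)*6)) = (-121*(-49))*(455 + (13 + 36 + 44*(⅙) + 135)) = 5929*(455 + (13 + 36 + 22/3 + 135)) = 5929*(455 + 574/3) = 5929*(1939/3) = 11496331/3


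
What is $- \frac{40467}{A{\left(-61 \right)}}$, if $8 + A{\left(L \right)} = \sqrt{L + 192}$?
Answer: $- \frac{323736}{67} - \frac{40467 \sqrt{131}}{67} \approx -11745.0$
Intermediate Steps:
$A{\left(L \right)} = -8 + \sqrt{192 + L}$ ($A{\left(L \right)} = -8 + \sqrt{L + 192} = -8 + \sqrt{192 + L}$)
$- \frac{40467}{A{\left(-61 \right)}} = - \frac{40467}{-8 + \sqrt{192 - 61}} = - \frac{40467}{-8 + \sqrt{131}}$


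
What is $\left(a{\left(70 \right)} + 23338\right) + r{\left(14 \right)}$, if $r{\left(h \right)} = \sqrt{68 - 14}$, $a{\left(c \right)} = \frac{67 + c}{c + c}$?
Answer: $\frac{3267457}{140} + 3 \sqrt{6} \approx 23346.0$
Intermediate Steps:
$a{\left(c \right)} = \frac{67 + c}{2 c}$
$r{\left(h \right)} = 3 \sqrt{6}$ ($r{\left(h \right)} = \sqrt{54} = 3 \sqrt{6}$)
$\left(a{\left(70 \right)} + 23338\right) + r{\left(14 \right)} = \left(\frac{67 + 70}{2 \cdot 70} + 23338\right) + 3 \sqrt{6} = \left(\frac{1}{2} \cdot \frac{1}{70} \cdot 137 + 23338\right) + 3 \sqrt{6} = \left(\frac{137}{140} + 23338\right) + 3 \sqrt{6} = \frac{3267457}{140} + 3 \sqrt{6}$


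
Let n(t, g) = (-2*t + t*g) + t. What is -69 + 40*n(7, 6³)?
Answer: 60131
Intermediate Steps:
n(t, g) = -t + g*t (n(t, g) = (-2*t + g*t) + t = -t + g*t)
-69 + 40*n(7, 6³) = -69 + 40*(7*(-1 + 6³)) = -69 + 40*(7*(-1 + 216)) = -69 + 40*(7*215) = -69 + 40*1505 = -69 + 60200 = 60131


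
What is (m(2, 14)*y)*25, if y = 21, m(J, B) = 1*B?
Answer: 7350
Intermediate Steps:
m(J, B) = B
(m(2, 14)*y)*25 = (14*21)*25 = 294*25 = 7350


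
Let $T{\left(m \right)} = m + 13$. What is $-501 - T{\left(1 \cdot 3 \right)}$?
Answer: $-517$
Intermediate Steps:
$T{\left(m \right)} = 13 + m$
$-501 - T{\left(1 \cdot 3 \right)} = -501 - \left(13 + 1 \cdot 3\right) = -501 - \left(13 + 3\right) = -501 - 16 = -517$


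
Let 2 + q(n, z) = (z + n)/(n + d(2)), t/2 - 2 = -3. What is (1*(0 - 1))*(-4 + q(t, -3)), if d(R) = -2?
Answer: 19/4 ≈ 4.7500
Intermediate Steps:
t = -2 (t = 4 + 2*(-3) = 4 - 6 = -2)
q(n, z) = -2 + (n + z)/(-2 + n) (q(n, z) = -2 + (z + n)/(n - 2) = -2 + (n + z)/(-2 + n))
(1*(0 - 1))*(-4 + q(t, -3)) = (1*(0 - 1))*(-4 + (4 - 3 - 1*(-2))/(-2 - 2)) = (1*(-1))*(-4 + (4 - 3 + 2)/(-4)) = -(-4 - ¼*3) = -(-4 - ¾) = -1*(-19/4) = 19/4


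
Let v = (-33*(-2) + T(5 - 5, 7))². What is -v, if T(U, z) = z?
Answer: -5329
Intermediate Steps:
v = 5329 (v = (-33*(-2) + 7)² = (66 + 7)² = 73² = 5329)
-v = -1*5329 = -5329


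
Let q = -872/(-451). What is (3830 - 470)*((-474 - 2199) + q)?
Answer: -4047627360/451 ≈ -8.9748e+6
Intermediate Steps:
q = 872/451 (q = -872*(-1/451) = 872/451 ≈ 1.9335)
(3830 - 470)*((-474 - 2199) + q) = (3830 - 470)*((-474 - 2199) + 872/451) = 3360*(-2673 + 872/451) = 3360*(-1204651/451) = -4047627360/451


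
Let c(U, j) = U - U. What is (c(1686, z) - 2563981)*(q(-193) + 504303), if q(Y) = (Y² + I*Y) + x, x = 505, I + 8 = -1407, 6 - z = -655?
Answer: -2090034240112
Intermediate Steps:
z = 661 (z = 6 - 1*(-655) = 6 + 655 = 661)
I = -1415 (I = -8 - 1407 = -1415)
q(Y) = 505 + Y² - 1415*Y (q(Y) = (Y² - 1415*Y) + 505 = 505 + Y² - 1415*Y)
c(U, j) = 0
(c(1686, z) - 2563981)*(q(-193) + 504303) = (0 - 2563981)*((505 + (-193)² - 1415*(-193)) + 504303) = -2563981*((505 + 37249 + 273095) + 504303) = -2563981*(310849 + 504303) = -2563981*815152 = -2090034240112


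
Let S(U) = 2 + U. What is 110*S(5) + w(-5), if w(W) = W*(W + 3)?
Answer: 780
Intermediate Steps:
w(W) = W*(3 + W)
110*S(5) + w(-5) = 110*(2 + 5) - 5*(3 - 5) = 110*7 - 5*(-2) = 770 + 10 = 780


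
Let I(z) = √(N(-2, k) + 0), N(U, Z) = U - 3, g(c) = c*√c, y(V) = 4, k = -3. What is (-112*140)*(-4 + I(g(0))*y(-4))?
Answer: 62720 - 62720*I*√5 ≈ 62720.0 - 1.4025e+5*I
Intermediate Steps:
g(c) = c^(3/2)
N(U, Z) = -3 + U
I(z) = I*√5 (I(z) = √((-3 - 2) + 0) = √(-5 + 0) = √(-5) = I*√5)
(-112*140)*(-4 + I(g(0))*y(-4)) = (-112*140)*(-4 + (I*√5)*4) = -15680*(-4 + 4*I*√5) = 62720 - 62720*I*√5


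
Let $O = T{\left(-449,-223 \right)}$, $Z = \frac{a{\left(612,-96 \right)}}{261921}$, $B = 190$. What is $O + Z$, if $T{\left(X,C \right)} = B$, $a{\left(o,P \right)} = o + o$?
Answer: $\frac{16588738}{87307} \approx 190.0$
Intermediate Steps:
$a{\left(o,P \right)} = 2 o$
$T{\left(X,C \right)} = 190$
$Z = \frac{408}{87307}$ ($Z = \frac{2 \cdot 612}{261921} = 1224 \cdot \frac{1}{261921} = \frac{408}{87307} \approx 0.0046732$)
$O = 190$
$O + Z = 190 + \frac{408}{87307} = \frac{16588738}{87307}$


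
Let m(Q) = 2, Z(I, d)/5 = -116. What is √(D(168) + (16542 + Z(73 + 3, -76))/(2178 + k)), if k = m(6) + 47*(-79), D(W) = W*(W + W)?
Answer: √132633354126/1533 ≈ 237.57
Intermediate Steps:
D(W) = 2*W² (D(W) = W*(2*W) = 2*W²)
Z(I, d) = -580 (Z(I, d) = 5*(-116) = -580)
k = -3711 (k = 2 + 47*(-79) = 2 - 3713 = -3711)
√(D(168) + (16542 + Z(73 + 3, -76))/(2178 + k)) = √(2*168² + (16542 - 580)/(2178 - 3711)) = √(2*28224 + 15962/(-1533)) = √(56448 + 15962*(-1/1533)) = √(56448 - 15962/1533) = √(86518822/1533) = √132633354126/1533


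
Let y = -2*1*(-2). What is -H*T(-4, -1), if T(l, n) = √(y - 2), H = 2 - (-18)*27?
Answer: -488*√2 ≈ -690.14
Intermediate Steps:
H = 488 (H = 2 - 18*(-27) = 2 + 486 = 488)
y = 4 (y = -2*(-2) = 4)
T(l, n) = √2 (T(l, n) = √(4 - 2) = √2)
-H*T(-4, -1) = -488*√2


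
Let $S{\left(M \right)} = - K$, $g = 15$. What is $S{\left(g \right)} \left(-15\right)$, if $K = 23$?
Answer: $345$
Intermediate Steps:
$S{\left(M \right)} = -23$ ($S{\left(M \right)} = \left(-1\right) 23 = -23$)
$S{\left(g \right)} \left(-15\right) = \left(-23\right) \left(-15\right) = 345$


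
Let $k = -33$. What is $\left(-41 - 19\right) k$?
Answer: $1980$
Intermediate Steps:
$\left(-41 - 19\right) k = \left(-41 - 19\right) \left(-33\right) = \left(-60\right) \left(-33\right) = 1980$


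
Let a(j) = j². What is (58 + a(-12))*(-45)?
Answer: -9090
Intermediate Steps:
(58 + a(-12))*(-45) = (58 + (-12)²)*(-45) = (58 + 144)*(-45) = 202*(-45) = -9090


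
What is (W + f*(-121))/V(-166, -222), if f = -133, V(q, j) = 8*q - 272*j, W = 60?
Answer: 16153/59056 ≈ 0.27352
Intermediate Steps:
V(q, j) = -272*j + 8*q
(W + f*(-121))/V(-166, -222) = (60 - 133*(-121))/(-272*(-222) + 8*(-166)) = (60 + 16093)/(60384 - 1328) = 16153/59056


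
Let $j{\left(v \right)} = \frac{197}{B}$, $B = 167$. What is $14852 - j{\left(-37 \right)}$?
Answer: $\frac{2480087}{167} \approx 14851.0$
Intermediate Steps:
$j{\left(v \right)} = \frac{197}{167}$
$14852 - j{\left(-37 \right)} = 14852 - \frac{197}{167} = \frac{2480087}{167}$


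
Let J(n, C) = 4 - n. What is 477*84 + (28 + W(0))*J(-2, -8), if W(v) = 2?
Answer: 40248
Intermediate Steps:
477*84 + (28 + W(0))*J(-2, -8) = 477*84 + (28 + 2)*(4 - 1*(-2)) = 40068 + 30*(4 + 2) = 40068 + 30*6 = 40068 + 180 = 40248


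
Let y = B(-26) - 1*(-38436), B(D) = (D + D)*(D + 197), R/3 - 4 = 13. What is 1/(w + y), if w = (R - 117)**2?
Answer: 1/33900 ≈ 2.9499e-5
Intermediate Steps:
R = 51 (R = 12 + 3*13 = 12 + 39 = 51)
w = 4356 (w = (51 - 117)**2 = (-66)**2 = 4356)
B(D) = 2*D*(197 + D) (B(D) = (2*D)*(197 + D) = 2*D*(197 + D))
y = 29544 (y = 2*(-26)*(197 - 26) - 1*(-38436) = 2*(-26)*171 + 38436 = -8892 + 38436 = 29544)
1/(w + y) = 1/(4356 + 29544) = 1/33900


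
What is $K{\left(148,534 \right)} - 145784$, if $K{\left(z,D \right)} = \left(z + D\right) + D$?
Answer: $-144568$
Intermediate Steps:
$K{\left(z,D \right)} = z + 2 D$ ($K{\left(z,D \right)} = \left(D + z\right) + D = z + 2 D$)
$K{\left(148,534 \right)} - 145784 = \left(148 + 2 \cdot 534\right) - 145784 = \left(148 + 1068\right) - 145784 = 1216 - 145784 = -144568$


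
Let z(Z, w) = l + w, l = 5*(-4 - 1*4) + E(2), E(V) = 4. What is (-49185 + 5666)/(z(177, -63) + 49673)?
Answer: -6217/7082 ≈ -0.87786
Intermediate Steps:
l = -36 (l = 5*(-4 - 1*4) + 4 = 5*(-4 - 4) + 4 = 5*(-8) + 4 = -40 + 4 = -36)
z(Z, w) = -36 + w
(-49185 + 5666)/(z(177, -63) + 49673) = (-49185 + 5666)/((-36 - 63) + 49673) = -43519/(-99 + 49673) = -43519/49574 = -43519*1/49574 = -6217/7082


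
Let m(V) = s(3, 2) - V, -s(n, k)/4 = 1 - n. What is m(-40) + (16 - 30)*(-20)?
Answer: 328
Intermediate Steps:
s(n, k) = -4 + 4*n (s(n, k) = -4*(1 - n) = -4 + 4*n)
m(V) = 8 - V (m(V) = (-4 + 4*3) - V = (-4 + 12) - V = 8 - V)
m(-40) + (16 - 30)*(-20) = (8 - 1*(-40)) + (16 - 30)*(-20) = (8 + 40) - 14*(-20) = 48 + 280 = 328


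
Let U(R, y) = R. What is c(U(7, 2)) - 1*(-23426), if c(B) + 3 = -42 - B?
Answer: 23374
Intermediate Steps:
c(B) = -45 - B (c(B) = -3 + (-42 - B) = -45 - B)
c(U(7, 2)) - 1*(-23426) = (-45 - 1*7) - 1*(-23426) = (-45 - 7) + 23426 = -52 + 23426 = 23374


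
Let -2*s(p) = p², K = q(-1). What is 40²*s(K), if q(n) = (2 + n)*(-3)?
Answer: -7200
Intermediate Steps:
q(n) = -6 - 3*n
K = -3 (K = -6 - 3*(-1) = -6 + 3 = -3)
s(p) = -p²/2
40²*s(K) = 40²*(-½*(-3)²) = 1600*(-½*9) = 1600*(-9/2) = -7200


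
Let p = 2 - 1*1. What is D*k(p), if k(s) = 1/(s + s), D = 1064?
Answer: 532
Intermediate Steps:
p = 1 (p = 2 - 1 = 1)
k(s) = 1/(2*s)
D*k(p) = 1064*((1/2)/1) = 1064*((1/2)*1) = 1064*(1/2) = 532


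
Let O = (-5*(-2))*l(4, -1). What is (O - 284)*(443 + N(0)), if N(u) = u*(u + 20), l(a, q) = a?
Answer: -108092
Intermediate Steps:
N(u) = u*(20 + u)
O = 40 (O = -5*(-2)*4 = 10*4 = 40)
(O - 284)*(443 + N(0)) = (40 - 284)*(443 + 0*(20 + 0)) = -244*(443 + 0*20) = -244*(443 + 0) = -244*443 = -108092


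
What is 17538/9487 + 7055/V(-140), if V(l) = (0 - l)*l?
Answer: 55362803/37189040 ≈ 1.4887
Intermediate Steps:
V(l) = -l**2 (V(l) = (-l)*l = -l**2)
17538/9487 + 7055/V(-140) = 17538/9487 + 7055/((-1*(-140)**2)) = 17538*(1/9487) + 7055/((-1*19600)) = 17538/9487 + 7055/(-19600) = 17538/9487 + 7055*(-1/19600) = 17538/9487 - 1411/3920 = 55362803/37189040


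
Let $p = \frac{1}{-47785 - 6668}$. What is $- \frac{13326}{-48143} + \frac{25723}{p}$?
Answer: $- \frac{67433636214891}{48143} \approx -1.4007 \cdot 10^{9}$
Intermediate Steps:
$p = - \frac{1}{54453}$ ($p = \frac{1}{-54453} = - \frac{1}{54453} \approx -1.8364 \cdot 10^{-5}$)
$- \frac{13326}{-48143} + \frac{25723}{p} = - \frac{13326}{-48143} + \frac{25723}{- \frac{1}{54453}} = \left(-13326\right) \left(- \frac{1}{48143}\right) + 25723 \left(-54453\right) = \frac{13326}{48143} - 1400694519 = - \frac{67433636214891}{48143}$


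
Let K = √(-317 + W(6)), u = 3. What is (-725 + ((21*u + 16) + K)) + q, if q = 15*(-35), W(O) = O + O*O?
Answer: -1171 + 5*I*√11 ≈ -1171.0 + 16.583*I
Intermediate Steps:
W(O) = O + O²
q = -525
K = 5*I*√11 (K = √(-317 + 6*(1 + 6)) = √(-317 + 6*7) = √(-317 + 42) = √(-275) = 5*I*√11 ≈ 16.583*I)
(-725 + ((21*u + 16) + K)) + q = (-725 + ((21*3 + 16) + 5*I*√11)) - 525 = (-725 + ((63 + 16) + 5*I*√11)) - 525 = (-725 + (79 + 5*I*√11)) - 525 = (-646 + 5*I*√11) - 525 = -1171 + 5*I*√11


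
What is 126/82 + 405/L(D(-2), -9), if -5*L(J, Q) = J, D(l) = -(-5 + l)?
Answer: -82584/287 ≈ -287.75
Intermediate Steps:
D(l) = 5 - l
L(J, Q) = -J/5
126/82 + 405/L(D(-2), -9) = 126/82 + 405/((-(5 - 1*(-2))/5)) = 126*(1/82) + 405/((-(5 + 2)/5)) = 63/41 + 405/((-⅕*7)) = 63/41 + 405/(-7/5) = 63/41 + 405*(-5/7) = 63/41 - 2025/7 = -82584/287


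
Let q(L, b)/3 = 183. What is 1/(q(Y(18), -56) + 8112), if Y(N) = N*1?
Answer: 1/8661 ≈ 0.00011546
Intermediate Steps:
Y(N) = N
q(L, b) = 549 (q(L, b) = 3*183 = 549)
1/(q(Y(18), -56) + 8112) = 1/(549 + 8112) = 1/8661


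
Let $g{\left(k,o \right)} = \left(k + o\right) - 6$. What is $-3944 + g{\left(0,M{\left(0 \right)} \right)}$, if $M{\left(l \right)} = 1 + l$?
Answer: $-3949$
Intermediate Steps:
$g{\left(k,o \right)} = -6 + k + o$
$-3944 + g{\left(0,M{\left(0 \right)} \right)} = -3944 + \left(-6 + 0 + \left(1 + 0\right)\right) = -3944 + \left(-6 + 0 + 1\right) = -3944 - 5 = -3949$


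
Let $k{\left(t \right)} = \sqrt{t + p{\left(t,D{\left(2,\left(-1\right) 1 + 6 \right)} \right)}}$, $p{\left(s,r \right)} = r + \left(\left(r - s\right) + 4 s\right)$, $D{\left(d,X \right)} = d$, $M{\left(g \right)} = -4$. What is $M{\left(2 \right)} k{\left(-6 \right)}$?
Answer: $- 8 i \sqrt{5} \approx - 17.889 i$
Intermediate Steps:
$p{\left(s,r \right)} = 2 r + 3 s$ ($p{\left(s,r \right)} = r + \left(r + 3 s\right) = 2 r + 3 s$)
$k{\left(t \right)} = \sqrt{4 + 4 t}$ ($k{\left(t \right)} = \sqrt{t + \left(2 \cdot 2 + 3 t\right)} = \sqrt{t + \left(4 + 3 t\right)} = \sqrt{4 + 4 t}$)
$M{\left(2 \right)} k{\left(-6 \right)} = - 4 \cdot 2 \sqrt{1 - 6} = - 4 \cdot 2 \sqrt{-5} = - 4 \cdot 2 i \sqrt{5} = - 8 i \sqrt{5}$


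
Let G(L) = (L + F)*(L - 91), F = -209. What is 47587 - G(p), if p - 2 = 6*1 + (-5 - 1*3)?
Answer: 28568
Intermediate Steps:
p = 0 (p = 2 + (6*1 + (-5 - 1*3)) = 2 + (6 + (-5 - 3)) = 2 + (6 - 8) = 2 - 2 = 0)
G(L) = (-209 + L)*(-91 + L) (G(L) = (L - 209)*(L - 91) = (-209 + L)*(-91 + L))
47587 - G(p) = 47587 - (19019 + 0² - 300*0) = 47587 - (19019 + 0 + 0) = 47587 - 1*19019 = 47587 - 19019 = 28568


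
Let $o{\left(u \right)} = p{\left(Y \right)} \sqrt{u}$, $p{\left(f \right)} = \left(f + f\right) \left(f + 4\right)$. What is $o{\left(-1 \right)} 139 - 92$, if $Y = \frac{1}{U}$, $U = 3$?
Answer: $-92 + \frac{3614 i}{9} \approx -92.0 + 401.56 i$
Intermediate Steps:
$Y = \frac{1}{3} \approx 0.33333$
$p{\left(f \right)} = 2 f \left(4 + f\right)$
$o{\left(u \right)} = \frac{26 \sqrt{u}}{9}$ ($o{\left(u \right)} = 2 \cdot \frac{1}{3} \left(4 + \frac{1}{3}\right) \sqrt{u} = 2 \cdot \frac{1}{3} \cdot \frac{13}{3} \sqrt{u} = \frac{26 \sqrt{u}}{9}$)
$o{\left(-1 \right)} 139 - 92 = \frac{26 \sqrt{-1}}{9} \cdot 139 - 92 = \frac{26 i}{9} \cdot 139 - 92 = \frac{3614 i}{9} - 92 = -92 + \frac{3614 i}{9}$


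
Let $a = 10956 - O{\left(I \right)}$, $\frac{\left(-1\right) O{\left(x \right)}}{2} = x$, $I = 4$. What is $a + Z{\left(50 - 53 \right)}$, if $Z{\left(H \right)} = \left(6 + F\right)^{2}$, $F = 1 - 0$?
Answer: $11013$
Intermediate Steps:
$O{\left(x \right)} = - 2 x$
$F = 1$ ($F = 1 + 0 = 1$)
$Z{\left(H \right)} = 49$ ($Z{\left(H \right)} = \left(6 + 1\right)^{2} = 7^{2} = 49$)
$a = 10964$ ($a = 10956 - \left(-2\right) 4 = 10956 - -8 = 10956 + 8 = 10964$)
$a + Z{\left(50 - 53 \right)} = 10964 + 49 = 11013$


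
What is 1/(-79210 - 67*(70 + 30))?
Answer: -1/85910 ≈ -1.1640e-5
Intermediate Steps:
1/(-79210 - 67*(70 + 30)) = 1/(-79210 - 67*100) = 1/(-79210 - 6700) = 1/(-85910) = -1/85910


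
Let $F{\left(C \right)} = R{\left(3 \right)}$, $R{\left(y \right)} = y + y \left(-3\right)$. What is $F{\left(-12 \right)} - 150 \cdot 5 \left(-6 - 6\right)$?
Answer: $8994$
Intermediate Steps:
$R{\left(y \right)} = - 2 y$ ($R{\left(y \right)} = y - 3 y = - 2 y$)
$F{\left(C \right)} = -6$ ($F{\left(C \right)} = \left(-2\right) 3 = -6$)
$F{\left(-12 \right)} - 150 \cdot 5 \left(-6 - 6\right) = -6 - 150 \cdot 5 \left(-6 - 6\right) = -6 - 150 \cdot 5 \left(-12\right) = -6 - -9000 = -6 + 9000 = 8994$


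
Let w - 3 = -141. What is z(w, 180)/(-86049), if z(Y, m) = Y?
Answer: 46/28683 ≈ 0.0016037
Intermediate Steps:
w = -138 (w = 3 - 141 = -138)
z(w, 180)/(-86049) = -138/(-86049) = -138*(-1/86049) = 46/28683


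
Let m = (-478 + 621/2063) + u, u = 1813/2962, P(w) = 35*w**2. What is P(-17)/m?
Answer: -61808779690/2915290047 ≈ -21.202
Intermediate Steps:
u = 1813/2962 (u = 1813*(1/2962) = 1813/2962 ≈ 0.61209)
m = -2915290047/6110606 (m = (-478 + 621/2063) + 1813/2962 = -985493/2063 + 1813/2962 = -2915290047/6110606 ≈ -477.09)
P(-17)/m = (35*(-17)**2)/(-2915290047/6110606) = (35*289)*(-6110606/2915290047) = 10115*(-6110606/2915290047) = -61808779690/2915290047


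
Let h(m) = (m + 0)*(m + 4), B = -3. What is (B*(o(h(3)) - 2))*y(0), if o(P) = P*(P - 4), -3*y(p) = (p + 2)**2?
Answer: 1420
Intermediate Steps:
y(p) = -(2 + p)**2/3 (y(p) = -(p + 2)**2/3 = -(2 + p)**2/3)
h(m) = m*(4 + m)
o(P) = P*(-4 + P)
(B*(o(h(3)) - 2))*y(0) = (-3*((3*(4 + 3))*(-4 + 3*(4 + 3)) - 2))*(-(2 + 0)**2/3) = (-3*((3*7)*(-4 + 3*7) - 2))*(-1/3*2**2) = (-3*(21*(-4 + 21) - 2))*(-1/3*4) = -3*(21*17 - 2)*(-4/3) = -3*(357 - 2)*(-4/3) = -3*355*(-4/3) = -1065*(-4/3) = 1420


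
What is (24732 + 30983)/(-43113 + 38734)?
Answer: -55715/4379 ≈ -12.723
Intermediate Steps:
(24732 + 30983)/(-43113 + 38734) = 55715/(-4379) = 55715*(-1/4379) = -55715/4379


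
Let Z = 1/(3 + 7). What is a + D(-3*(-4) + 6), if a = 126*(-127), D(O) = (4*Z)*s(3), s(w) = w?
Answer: -80004/5 ≈ -16001.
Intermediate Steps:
Z = 1/10 ≈ 0.10000
D(O) = 6/5 (D(O) = (4*(1/10))*3 = (2/5)*3 = 6/5)
a = -16002
a + D(-3*(-4) + 6) = -16002 + 6/5 = -80004/5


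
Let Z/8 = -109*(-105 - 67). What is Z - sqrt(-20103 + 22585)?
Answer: 149984 - sqrt(2482) ≈ 1.4993e+5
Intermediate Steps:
Z = 149984 (Z = 8*(-109*(-105 - 67)) = 8*(-109*(-172)) = 8*18748 = 149984)
Z - sqrt(-20103 + 22585) = 149984 - sqrt(-20103 + 22585) = 149984 - sqrt(2482)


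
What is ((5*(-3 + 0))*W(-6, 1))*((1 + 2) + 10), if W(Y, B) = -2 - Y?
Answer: -780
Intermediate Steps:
((5*(-3 + 0))*W(-6, 1))*((1 + 2) + 10) = ((5*(-3 + 0))*(-2 - 1*(-6)))*((1 + 2) + 10) = ((5*(-3))*(-2 + 6))*(3 + 10) = -15*4*13 = -60*13 = -780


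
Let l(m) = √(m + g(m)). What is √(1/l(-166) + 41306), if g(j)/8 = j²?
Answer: √(2004338933298344 + 220282*√220282)/220282 ≈ 203.24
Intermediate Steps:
g(j) = 8*j²
l(m) = √(m + 8*m²)
√(1/l(-166) + 41306) = √(1/(√(-166*(1 + 8*(-166)))) + 41306) = √(1/(√(-166*(1 - 1328))) + 41306) = √(1/(√(-166*(-1327))) + 41306) = √(1/(√220282) + 41306) = √(√220282/220282 + 41306) = √(41306 + √220282/220282)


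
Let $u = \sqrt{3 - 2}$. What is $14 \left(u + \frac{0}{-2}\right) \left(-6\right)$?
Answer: $-84$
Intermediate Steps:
$u = 1$ ($u = \sqrt{1} = 1$)
$14 \left(u + \frac{0}{-2}\right) \left(-6\right) = 14 \left(1 + \frac{0}{-2}\right) \left(-6\right) = 14 \left(1 + 0 \left(- \frac{1}{2}\right)\right) \left(-6\right) = 14 \left(1 + 0\right) \left(-6\right) = 14 \cdot 1 \left(-6\right) = 14 \left(-6\right) = -84$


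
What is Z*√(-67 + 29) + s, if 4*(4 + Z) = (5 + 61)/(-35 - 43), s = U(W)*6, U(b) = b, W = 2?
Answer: 12 - 219*I*√38/52 ≈ 12.0 - 25.962*I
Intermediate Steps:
s = 12 (s = 2*6 = 12)
Z = -219/52 (Z = -4 + ((5 + 61)/(-35 - 43))/4 = -4 + (66/(-78))/4 = -4 + (66*(-1/78))/4 = -4 + (¼)*(-11/13) = -4 - 11/52 = -219/52 ≈ -4.2115)
Z*√(-67 + 29) + s = -219*√(-67 + 29)/52 + 12 = -219*I*√38/52 + 12 = 12 - 219*I*√38/52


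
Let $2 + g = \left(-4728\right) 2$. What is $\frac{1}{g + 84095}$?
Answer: $\frac{1}{74637} \approx 1.3398 \cdot 10^{-5}$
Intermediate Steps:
$g = -9458$ ($g = -2 - 9456 = -9458$)
$\frac{1}{g + 84095} = \frac{1}{-9458 + 84095} = \frac{1}{74637}$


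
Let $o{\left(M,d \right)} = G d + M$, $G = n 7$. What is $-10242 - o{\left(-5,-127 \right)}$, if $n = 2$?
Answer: $-8459$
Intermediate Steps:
$G = 14$ ($G = 2 \cdot 7 = 14$)
$o{\left(M,d \right)} = M + 14 d$ ($o{\left(M,d \right)} = 14 d + M = M + 14 d$)
$-10242 - o{\left(-5,-127 \right)} = -10242 - \left(-5 + 14 \left(-127\right)\right) = -10242 - \left(-5 - 1778\right) = -10242 - -1783 = -10242 + 1783 = -8459$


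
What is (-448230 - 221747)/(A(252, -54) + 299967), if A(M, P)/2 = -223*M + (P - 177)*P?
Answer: -669977/212523 ≈ -3.1525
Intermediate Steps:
A(M, P) = -446*M + 2*P*(-177 + P) (A(M, P) = 2*(-223*M + (P - 177)*P) = 2*(-223*M + (-177 + P)*P) = 2*(-223*M + P*(-177 + P)) = -446*M + 2*P*(-177 + P))
(-448230 - 221747)/(A(252, -54) + 299967) = (-448230 - 221747)/((-446*252 - 354*(-54) + 2*(-54)²) + 299967) = -669977/((-112392 + 19116 + 2*2916) + 299967) = -669977/((-112392 + 19116 + 5832) + 299967) = -669977/(-87444 + 299967) = -669977/212523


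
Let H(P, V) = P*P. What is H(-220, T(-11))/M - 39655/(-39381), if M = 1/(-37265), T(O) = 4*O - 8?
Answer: -71028595466345/39381 ≈ -1.8036e+9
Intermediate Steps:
T(O) = -8 + 4*O
H(P, V) = P²
M = -1/37265 ≈ -2.6835e-5
H(-220, T(-11))/M - 39655/(-39381) = (-220)²/(-1/37265) - 39655/(-39381) = 48400*(-37265) - 39655*(-1/39381) = -1803626000 + 39655/39381 = -71028595466345/39381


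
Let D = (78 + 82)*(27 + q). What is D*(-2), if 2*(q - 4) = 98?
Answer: -25600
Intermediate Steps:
q = 53 (q = 4 + (1/2)*98 = 4 + 49 = 53)
D = 12800 (D = (78 + 82)*(27 + 53) = 160*80 = 12800)
D*(-2) = 12800*(-2) = -25600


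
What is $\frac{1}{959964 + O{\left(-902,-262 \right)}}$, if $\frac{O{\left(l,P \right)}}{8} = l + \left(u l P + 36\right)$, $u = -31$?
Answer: $- \frac{1}{57655316} \approx -1.7344 \cdot 10^{-8}$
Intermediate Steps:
$O{\left(l,P \right)} = 288 + 8 l - 248 P l$ ($O{\left(l,P \right)} = 8 \left(l + \left(- 31 l P + 36\right)\right) = 8 \left(l - \left(-36 + 31 P l\right)\right) = 8 \left(36 + l - 31 P l\right) = 288 + 8 l - 248 P l$)
$\frac{1}{959964 + O{\left(-902,-262 \right)}} = \frac{1}{959964 + \left(288 + 8 \left(-902\right) - \left(-64976\right) \left(-902\right)\right)} = \frac{1}{959964 - 58615280} = \frac{1}{-57655316} = - \frac{1}{57655316}$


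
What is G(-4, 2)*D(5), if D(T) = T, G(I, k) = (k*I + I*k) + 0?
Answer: -80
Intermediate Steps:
G(I, k) = 2*I*k (G(I, k) = (I*k + I*k) + 0 = 2*I*k + 0 = 2*I*k)
G(-4, 2)*D(5) = (2*(-4)*2)*5 = -16*5 = -80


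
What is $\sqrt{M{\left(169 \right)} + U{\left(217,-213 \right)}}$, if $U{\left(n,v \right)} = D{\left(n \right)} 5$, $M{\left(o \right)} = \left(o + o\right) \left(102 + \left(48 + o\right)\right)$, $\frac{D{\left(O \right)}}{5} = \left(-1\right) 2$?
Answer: $2 \sqrt{26943} \approx 328.29$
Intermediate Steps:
$D{\left(O \right)} = -10$ ($D{\left(O \right)} = 5 \left(\left(-1\right) 2\right) = 5 \left(-2\right) = -10$)
$M{\left(o \right)} = 2 o \left(150 + o\right)$
$U{\left(n,v \right)} = -50$ ($U{\left(n,v \right)} = \left(-10\right) 5 = -50$)
$\sqrt{M{\left(169 \right)} + U{\left(217,-213 \right)}} = \sqrt{2 \cdot 169 \left(150 + 169\right) - 50} = \sqrt{2 \cdot 169 \cdot 319 - 50} = \sqrt{107822 - 50} = \sqrt{107772} = 2 \sqrt{26943}$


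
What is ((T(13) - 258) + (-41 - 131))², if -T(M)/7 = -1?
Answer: 178929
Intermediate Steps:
T(M) = 7 (T(M) = -7*(-1) = 7)
((T(13) - 258) + (-41 - 131))² = ((7 - 258) + (-41 - 131))² = (-251 - 172)² = (-423)² = 178929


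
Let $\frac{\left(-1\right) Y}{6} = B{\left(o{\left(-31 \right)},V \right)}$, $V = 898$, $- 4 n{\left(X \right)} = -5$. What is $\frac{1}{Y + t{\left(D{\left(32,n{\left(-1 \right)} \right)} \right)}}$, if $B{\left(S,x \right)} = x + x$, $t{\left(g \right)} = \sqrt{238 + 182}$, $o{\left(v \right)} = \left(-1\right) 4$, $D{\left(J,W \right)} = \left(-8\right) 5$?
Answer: $- \frac{898}{9676813} - \frac{\sqrt{105}}{58060878} \approx -9.2976 \cdot 10^{-5}$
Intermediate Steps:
$n{\left(X \right)} = \frac{5}{4}$ ($n{\left(X \right)} = \left(- \frac{1}{4}\right) \left(-5\right) = \frac{5}{4}$)
$D{\left(J,W \right)} = -40$
$o{\left(v \right)} = -4$
$t{\left(g \right)} = 2 \sqrt{105}$ ($t{\left(g \right)} = \sqrt{420} = 2 \sqrt{105}$)
$B{\left(S,x \right)} = 2 x$
$Y = -10776$ ($Y = - 6 \cdot 2 \cdot 898 = \left(-6\right) 1796 = -10776$)
$\frac{1}{Y + t{\left(D{\left(32,n{\left(-1 \right)} \right)} \right)}} = \frac{1}{-10776 + 2 \sqrt{105}}$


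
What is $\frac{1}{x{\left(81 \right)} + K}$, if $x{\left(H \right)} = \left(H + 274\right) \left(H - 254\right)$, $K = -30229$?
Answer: $- \frac{1}{91644} \approx -1.0912 \cdot 10^{-5}$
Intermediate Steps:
$x{\left(H \right)} = \left(-254 + H\right) \left(274 + H\right)$ ($x{\left(H \right)} = \left(274 + H\right) \left(-254 + H\right) = \left(-254 + H\right) \left(274 + H\right)$)
$\frac{1}{x{\left(81 \right)} + K} = \frac{1}{\left(-69596 + 81^{2} + 20 \cdot 81\right) - 30229} = \frac{1}{\left(-69596 + 6561 + 1620\right) - 30229} = \frac{1}{-61415 - 30229} = \frac{1}{-91644} = - \frac{1}{91644}$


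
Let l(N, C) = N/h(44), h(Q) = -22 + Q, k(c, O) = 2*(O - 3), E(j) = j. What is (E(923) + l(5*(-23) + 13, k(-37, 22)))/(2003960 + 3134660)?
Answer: 5051/28262410 ≈ 0.00017872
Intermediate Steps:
k(c, O) = -6 + 2*O (k(c, O) = 2*(-3 + O) = -6 + 2*O)
l(N, C) = N/22 (l(N, C) = N/(-22 + 44) = N/22)
(E(923) + l(5*(-23) + 13, k(-37, 22)))/(2003960 + 3134660) = (923 + (5*(-23) + 13)/22)/(2003960 + 3134660) = (923 + (-115 + 13)/22)/5138620 = (923 + (1/22)*(-102))*(1/5138620) = (923 - 51/11)*(1/5138620) = (10102/11)*(1/5138620) = 5051/28262410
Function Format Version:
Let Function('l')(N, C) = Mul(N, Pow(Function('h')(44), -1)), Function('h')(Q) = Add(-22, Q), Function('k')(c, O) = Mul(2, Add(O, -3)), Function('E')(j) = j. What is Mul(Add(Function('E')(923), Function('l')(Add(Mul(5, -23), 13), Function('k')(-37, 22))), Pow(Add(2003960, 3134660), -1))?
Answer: Rational(5051, 28262410) ≈ 0.00017872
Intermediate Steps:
Function('k')(c, O) = Add(-6, Mul(2, O)) (Function('k')(c, O) = Mul(2, Add(-3, O)) = Add(-6, Mul(2, O)))
Function('l')(N, C) = Mul(Rational(1, 22), N) (Function('l')(N, C) = Mul(N, Pow(Add(-22, 44), -1)) = Mul(N, Pow(22, -1)) = Mul(N, Rational(1, 22)) = Mul(Rational(1, 22), N))
Mul(Add(Function('E')(923), Function('l')(Add(Mul(5, -23), 13), Function('k')(-37, 22))), Pow(Add(2003960, 3134660), -1)) = Mul(Add(923, Mul(Rational(1, 22), Add(Mul(5, -23), 13))), Pow(Add(2003960, 3134660), -1)) = Mul(Add(923, Mul(Rational(1, 22), Add(-115, 13))), Pow(5138620, -1)) = Mul(Add(923, Mul(Rational(1, 22), -102)), Rational(1, 5138620)) = Mul(Add(923, Rational(-51, 11)), Rational(1, 5138620)) = Mul(Rational(10102, 11), Rational(1, 5138620)) = Rational(5051, 28262410)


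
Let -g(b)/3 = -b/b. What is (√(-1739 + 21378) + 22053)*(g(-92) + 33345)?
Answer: 735423444 + 33348*√19639 ≈ 7.4010e+8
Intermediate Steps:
g(b) = 3 (g(b) = -(-3)*b/b = -(-3) = -3*(-1) = 3)
(√(-1739 + 21378) + 22053)*(g(-92) + 33345) = (√(-1739 + 21378) + 22053)*(3 + 33345) = (√19639 + 22053)*33348 = (22053 + √19639)*33348 = 735423444 + 33348*√19639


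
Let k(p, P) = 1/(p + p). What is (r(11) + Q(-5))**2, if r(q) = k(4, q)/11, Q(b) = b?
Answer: 192721/7744 ≈ 24.887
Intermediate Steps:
k(p, P) = 1/(2*p)
r(q) = 1/88 (r(q) = ((1/2)/4)/11 = ((1/2)*(1/4))*(1/11) = (1/8)*(1/11) = 1/88)
(r(11) + Q(-5))**2 = (1/88 - 5)**2 = (-439/88)**2 = 192721/7744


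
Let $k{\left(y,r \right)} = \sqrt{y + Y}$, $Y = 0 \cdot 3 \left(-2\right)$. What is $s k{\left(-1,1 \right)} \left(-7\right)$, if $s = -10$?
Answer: $70 i \approx 70.0 i$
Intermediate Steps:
$Y = 0$ ($Y = 0 \left(-2\right) = 0$)
$k{\left(y,r \right)} = \sqrt{y}$ ($k{\left(y,r \right)} = \sqrt{y + 0} = \sqrt{y}$)
$s k{\left(-1,1 \right)} \left(-7\right) = - 10 \sqrt{-1} \left(-7\right) = - 10 i \left(-7\right) = 70 i$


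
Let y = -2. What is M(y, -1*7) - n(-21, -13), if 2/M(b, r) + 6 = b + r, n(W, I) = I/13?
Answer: 13/15 ≈ 0.86667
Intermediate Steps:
n(W, I) = I/13 (n(W, I) = I*(1/13) = I/13)
M(b, r) = 2/(-6 + b + r) (M(b, r) = 2/(-6 + (b + r)) = 2/(-6 + b + r))
M(y, -1*7) - n(-21, -13) = 2/(-6 - 2 - 1*7) - (-13)/13 = 2/(-6 - 2 - 7) - 1*(-1) = 2/(-15) + 1 = 2*(-1/15) + 1 = -2/15 + 1 = 13/15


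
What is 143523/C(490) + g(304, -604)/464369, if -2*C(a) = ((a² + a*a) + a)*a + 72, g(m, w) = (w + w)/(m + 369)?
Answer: -4999569042571/4089470493877998 ≈ -0.0012225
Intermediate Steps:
g(m, w) = 2*w/(369 + m) (g(m, w) = (2*w)/(369 + m) = 2*w/(369 + m))
C(a) = -36 - a*(a + 2*a²)/2 (C(a) = -(((a² + a*a) + a)*a + 72)/2 = -(((a² + a²) + a)*a + 72)/2 = -((2*a² + a)*a + 72)/2 = -((a + 2*a²)*a + 72)/2 = -(a*(a + 2*a²) + 72)/2 = -(72 + a*(a + 2*a²))/2 = -36 - a*(a + 2*a²)/2)
143523/C(490) + g(304, -604)/464369 = 143523/(-36 - 1*490³ - ½*490²) + (2*(-604)/(369 + 304))/464369 = 143523/(-36 - 1*117649000 - ½*240100) + (2*(-604)/673)*(1/464369) = 143523/(-36 - 117649000 - 120050) + (2*(-604)*(1/673))*(1/464369) = 143523/(-117769086) - 1208/673*1/464369 = 143523*(-1/117769086) - 1208/312520337 = -15947/13085454 - 1208/312520337 = -4999569042571/4089470493877998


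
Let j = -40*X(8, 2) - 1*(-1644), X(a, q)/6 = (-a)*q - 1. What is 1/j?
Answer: 1/5724 ≈ 0.00017470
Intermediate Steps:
X(a, q) = -6 - 6*a*q (X(a, q) = 6*((-a)*q - 1) = 6*(-a*q - 1) = 6*(-1 - a*q) = -6 - 6*a*q)
j = 5724 (j = -40*(-6 - 6*8*2) - 1*(-1644) = -40*(-6 - 96) + 1644 = -40*(-102) + 1644 = 4080 + 1644 = 5724)
1/j = 1/5724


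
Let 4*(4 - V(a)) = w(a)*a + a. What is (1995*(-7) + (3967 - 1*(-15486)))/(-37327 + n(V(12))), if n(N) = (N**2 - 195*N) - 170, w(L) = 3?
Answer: -5488/35873 ≈ -0.15298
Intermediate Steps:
V(a) = 4 - a (V(a) = 4 - (3*a + a)/4 = 4 - a)
n(N) = -170 + N**2 - 195*N
(1995*(-7) + (3967 - 1*(-15486)))/(-37327 + n(V(12))) = (1995*(-7) + (3967 - 1*(-15486)))/(-37327 + (-170 + (4 - 1*12)**2 - 195*(4 - 1*12))) = (-13965 + (3967 + 15486))/(-37327 + (-170 + (4 - 12)**2 - 195*(4 - 12))) = (-13965 + 19453)/(-37327 + (-170 + (-8)**2 - 195*(-8))) = 5488/(-37327 + (-170 + 64 + 1560)) = 5488/(-37327 + 1454) = 5488/(-35873) = 5488*(-1/35873) = -5488/35873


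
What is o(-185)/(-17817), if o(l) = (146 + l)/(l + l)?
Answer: -13/2197430 ≈ -5.9160e-6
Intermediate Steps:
o(l) = (146 + l)/(2*l) (o(l) = (146 + l)/((2*l)) = (146 + l)*(1/(2*l)) = (146 + l)/(2*l))
o(-185)/(-17817) = ((1/2)*(146 - 185)/(-185))/(-17817) = ((1/2)*(-1/185)*(-39))*(-1/17817) = (39/370)*(-1/17817) = -13/2197430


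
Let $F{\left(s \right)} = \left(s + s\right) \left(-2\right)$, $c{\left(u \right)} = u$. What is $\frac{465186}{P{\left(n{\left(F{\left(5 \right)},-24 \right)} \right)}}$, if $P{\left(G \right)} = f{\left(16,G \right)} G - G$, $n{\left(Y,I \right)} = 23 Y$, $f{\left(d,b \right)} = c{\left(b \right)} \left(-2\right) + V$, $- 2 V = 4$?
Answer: $- \frac{232593}{210910} \approx -1.1028$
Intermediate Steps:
$F{\left(s \right)} = - 4 s$ ($F{\left(s \right)} = 2 s \left(-2\right) = - 4 s$)
$V = -2$ ($V = \left(- \frac{1}{2}\right) 4 = -2$)
$f{\left(d,b \right)} = -2 - 2 b$ ($f{\left(d,b \right)} = b \left(-2\right) - 2 = - 2 b - 2 = -2 - 2 b$)
$P{\left(G \right)} = - G + G \left(-2 - 2 G\right)$ ($P{\left(G \right)} = \left(-2 - 2 G\right) G - G = G \left(-2 - 2 G\right) - G = - G + G \left(-2 - 2 G\right)$)
$\frac{465186}{P{\left(n{\left(F{\left(5 \right)},-24 \right)} \right)}} = \frac{465186}{\left(-1\right) 23 \left(\left(-4\right) 5\right) \left(3 + 2 \cdot 23 \left(\left(-4\right) 5\right)\right)} = \frac{465186}{\left(-1\right) 23 \left(-20\right) \left(3 + 2 \cdot 23 \left(-20\right)\right)} = \frac{465186}{\left(-1\right) \left(-460\right) \left(3 + 2 \left(-460\right)\right)} = \frac{465186}{\left(-1\right) \left(-460\right) \left(3 - 920\right)} = \frac{465186}{\left(-1\right) \left(-460\right) \left(-917\right)} = \frac{465186}{-421820} = 465186 \left(- \frac{1}{421820}\right) = - \frac{232593}{210910}$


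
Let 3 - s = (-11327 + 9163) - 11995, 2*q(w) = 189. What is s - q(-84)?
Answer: 28135/2 ≈ 14068.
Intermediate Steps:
q(w) = 189/2 (q(w) = (½)*189 = 189/2)
s = 14162 (s = 3 - ((-11327 + 9163) - 11995) = 3 - (-2164 - 11995) = 3 - 1*(-14159) = 3 + 14159 = 14162)
s - q(-84) = 14162 - 1*189/2 = 14162 - 189/2 = 28135/2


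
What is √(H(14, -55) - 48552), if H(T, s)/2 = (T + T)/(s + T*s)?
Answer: 4*I*√82614378/165 ≈ 220.35*I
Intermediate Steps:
H(T, s) = 4*T/(s + T*s) (H(T, s) = 2*((T + T)/(s + T*s)) = 2*((2*T)/(s + T*s)) = 2*(2*T/(s + T*s)) = 4*T/(s + T*s))
√(H(14, -55) - 48552) = √(4*14/(-55*(1 + 14)) - 48552) = √(4*14*(-1/55)/15 - 48552) = √(4*14*(-1/55)*(1/15) - 48552) = √(-56/825 - 48552) = √(-40055456/825) = 4*I*√82614378/165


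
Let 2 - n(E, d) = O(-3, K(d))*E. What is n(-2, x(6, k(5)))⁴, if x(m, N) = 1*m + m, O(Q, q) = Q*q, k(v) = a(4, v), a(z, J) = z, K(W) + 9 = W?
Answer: 65536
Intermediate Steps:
K(W) = -9 + W
k(v) = 4
x(m, N) = 2*m (x(m, N) = m + m = 2*m)
n(E, d) = 2 - E*(27 - 3*d) (n(E, d) = 2 - (-3*(-9 + d))*E = 2 - (27 - 3*d)*E = 2 - E*(27 - 3*d))
n(-2, x(6, k(5)))⁴ = (2 + 3*(-2)*(-9 + 2*6))⁴ = (2 + 3*(-2)*(-9 + 12))⁴ = (2 + 3*(-2)*3)⁴ = (2 - 18)⁴ = (-16)⁴ = 65536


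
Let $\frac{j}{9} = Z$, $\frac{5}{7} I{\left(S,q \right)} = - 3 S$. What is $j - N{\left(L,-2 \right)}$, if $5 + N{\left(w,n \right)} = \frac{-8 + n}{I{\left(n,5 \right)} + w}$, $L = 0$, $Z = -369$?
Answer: $- \frac{69611}{21} \approx -3314.8$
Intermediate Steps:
$I{\left(S,q \right)} = - \frac{21 S}{5}$ ($I{\left(S,q \right)} = \frac{7 \left(- 3 S\right)}{5} = - \frac{21 S}{5}$)
$N{\left(w,n \right)} = -5 + \frac{-8 + n}{w - \frac{21 n}{5}}$ ($N{\left(w,n \right)} = -5 + \frac{-8 + n}{- \frac{21 n}{5} + w} = -5 + \frac{-8 + n}{w - \frac{21 n}{5}}$)
$j = -3321$ ($j = 9 \left(-369\right) = -3321$)
$j - N{\left(L,-2 \right)} = -3321 - \frac{5 \left(8 - -44 + 5 \cdot 0\right)}{\left(-5\right) 0 + 21 \left(-2\right)} = -3321 - \frac{5 \left(8 + 44 + 0\right)}{0 - 42} = -3321 - 5 \frac{1}{-42} \cdot 52 = -3321 - 5 \left(- \frac{1}{42}\right) 52 = -3321 - - \frac{130}{21} = -3321 + \frac{130}{21} = - \frac{69611}{21}$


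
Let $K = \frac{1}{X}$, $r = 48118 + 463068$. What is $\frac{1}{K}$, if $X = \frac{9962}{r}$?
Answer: $\frac{4981}{255593} \approx 0.019488$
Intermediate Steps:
$r = 511186$
$X = \frac{4981}{255593}$ ($X = \frac{9962}{511186} = 9962 \cdot \frac{1}{511186} = \frac{4981}{255593} \approx 0.019488$)
$K = \frac{255593}{4981}$ ($K = \frac{1}{\frac{4981}{255593}} = \frac{255593}{4981} \approx 51.314$)
$\frac{1}{K} = \frac{1}{\frac{255593}{4981}} = \frac{4981}{255593}$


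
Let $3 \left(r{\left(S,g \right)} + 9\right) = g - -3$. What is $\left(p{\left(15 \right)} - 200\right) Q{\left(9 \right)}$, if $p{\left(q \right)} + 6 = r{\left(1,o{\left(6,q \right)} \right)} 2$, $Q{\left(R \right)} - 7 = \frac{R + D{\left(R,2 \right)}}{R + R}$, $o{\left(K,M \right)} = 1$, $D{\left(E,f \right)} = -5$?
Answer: $- \frac{43160}{27} \approx -1598.5$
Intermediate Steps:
$r{\left(S,g \right)} = -8 + \frac{g}{3}$ ($r{\left(S,g \right)} = -9 + \frac{g - -3}{3} = -9 + \frac{g + 3}{3} = -9 + \frac{3 + g}{3} = -9 + \left(1 + \frac{g}{3}\right) = -8 + \frac{g}{3}$)
$Q{\left(R \right)} = 7 + \frac{-5 + R}{2 R}$ ($Q{\left(R \right)} = 7 + \frac{R - 5}{R + R} = 7 + \frac{-5 + R}{2 R}$)
$p{\left(q \right)} = - \frac{64}{3}$ ($p{\left(q \right)} = -6 + \left(-8 + \frac{1}{3} \cdot 1\right) 2 = -6 + \left(-8 + \frac{1}{3}\right) 2 = -6 - \frac{46}{3} = - \frac{64}{3}$)
$\left(p{\left(15 \right)} - 200\right) Q{\left(9 \right)} = \left(- \frac{64}{3} - 200\right) \frac{5 \left(-1 + 3 \cdot 9\right)}{2 \cdot 9} = \left(- \frac{64}{3} - 200\right) \frac{5}{2} \cdot \frac{1}{9} \left(-1 + 27\right) = - \frac{664 \cdot \frac{5}{2} \cdot \frac{1}{9} \cdot 26}{3} = \left(- \frac{664}{3}\right) \frac{65}{9} = - \frac{43160}{27}$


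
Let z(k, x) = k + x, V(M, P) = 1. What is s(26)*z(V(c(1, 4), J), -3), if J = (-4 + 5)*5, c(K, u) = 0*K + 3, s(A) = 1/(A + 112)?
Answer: -1/69 ≈ -0.014493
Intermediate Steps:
s(A) = 1/(112 + A)
c(K, u) = 3 (c(K, u) = 0 + 3 = 3)
J = 5 (J = 1*5 = 5)
s(26)*z(V(c(1, 4), J), -3) = (1 - 3)/(112 + 26) = -2/138 = (1/138)*(-2) = -1/69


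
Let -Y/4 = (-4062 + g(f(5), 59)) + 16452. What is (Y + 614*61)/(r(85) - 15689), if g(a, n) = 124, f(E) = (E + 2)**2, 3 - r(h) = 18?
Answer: 6301/7852 ≈ 0.80247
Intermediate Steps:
r(h) = -15 (r(h) = 3 - 1*18 = 3 - 18 = -15)
f(E) = (2 + E)**2
Y = -50056 (Y = -4*((-4062 + 124) + 16452) = -4*(-3938 + 16452) = -4*12514 = -50056)
(Y + 614*61)/(r(85) - 15689) = (-50056 + 614*61)/(-15 - 15689) = (-50056 + 37454)/(-15704) = -12602*(-1/15704) = 6301/7852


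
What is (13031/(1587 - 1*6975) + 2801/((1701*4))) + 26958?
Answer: 20587612810/763749 ≈ 26956.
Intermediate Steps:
(13031/(1587 - 1*6975) + 2801/((1701*4))) + 26958 = (13031/(1587 - 6975) + 2801/6804) + 26958 = (13031/(-5388) + 2801*(1/6804)) + 26958 = (13031*(-1/5388) + 2801/6804) + 26958 = (-13031/5388 + 2801/6804) + 26958 = -1532732/763749 + 26958 = 20587612810/763749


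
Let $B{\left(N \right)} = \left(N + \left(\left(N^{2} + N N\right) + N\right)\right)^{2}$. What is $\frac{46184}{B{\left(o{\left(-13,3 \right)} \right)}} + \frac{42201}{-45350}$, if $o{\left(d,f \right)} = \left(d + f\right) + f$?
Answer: $\frac{56146067}{9999675} \approx 5.6148$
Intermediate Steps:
$o{\left(d,f \right)} = d + 2 f$
$B{\left(N \right)} = \left(2 N + 2 N^{2}\right)^{2}$ ($B{\left(N \right)} = \left(N + \left(\left(N^{2} + N^{2}\right) + N\right)\right)^{2} = \left(N + \left(2 N^{2} + N\right)\right)^{2} = \left(N + \left(N + 2 N^{2}\right)\right)^{2} = \left(2 N + 2 N^{2}\right)^{2}$)
$\frac{46184}{B{\left(o{\left(-13,3 \right)} \right)}} + \frac{42201}{-45350} = \frac{46184}{4 \left(-13 + 2 \cdot 3\right)^{2} \left(1 + \left(-13 + 2 \cdot 3\right)\right)^{2}} + \frac{42201}{-45350} = \frac{46184}{4 \left(-13 + 6\right)^{2} \left(1 + \left(-13 + 6\right)\right)^{2}} + 42201 \left(- \frac{1}{45350}\right) = \frac{46184}{4 \left(-7\right)^{2} \left(1 - 7\right)^{2}} - \frac{42201}{45350} = \frac{46184}{4 \cdot 49 \left(-6\right)^{2}} - \frac{42201}{45350} = \frac{46184}{4 \cdot 49 \cdot 36} - \frac{42201}{45350} = \frac{46184}{7056} - \frac{42201}{45350} = 46184 \cdot \frac{1}{7056} - \frac{42201}{45350} = \frac{5773}{882} - \frac{42201}{45350} = \frac{56146067}{9999675}$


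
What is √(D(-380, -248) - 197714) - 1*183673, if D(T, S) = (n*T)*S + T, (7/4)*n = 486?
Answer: -183673 + √1272711314/7 ≈ -1.7858e+5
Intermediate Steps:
n = 1944/7 (n = (4/7)*486 = 1944/7 ≈ 277.71)
D(T, S) = T + 1944*S*T/7 (D(T, S) = (1944*T/7)*S + T = 1944*S*T/7 + T = T + 1944*S*T/7)
√(D(-380, -248) - 197714) - 1*183673 = √((⅐)*(-380)*(7 + 1944*(-248)) - 197714) - 1*183673 = √((⅐)*(-380)*(7 - 482112) - 197714) - 183673 = √((⅐)*(-380)*(-482105) - 197714) - 183673 = √(183199900/7 - 197714) - 183673 = √(181815902/7) - 183673 = √1272711314/7 - 183673 = -183673 + √1272711314/7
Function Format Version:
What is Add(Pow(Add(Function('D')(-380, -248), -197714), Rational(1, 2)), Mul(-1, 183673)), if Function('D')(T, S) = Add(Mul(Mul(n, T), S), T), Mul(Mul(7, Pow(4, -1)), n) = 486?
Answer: Add(-183673, Mul(Rational(1, 7), Pow(1272711314, Rational(1, 2)))) ≈ -1.7858e+5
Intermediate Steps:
n = Rational(1944, 7) (n = Mul(Rational(4, 7), 486) = Rational(1944, 7) ≈ 277.71)
Function('D')(T, S) = Add(T, Mul(Rational(1944, 7), S, T)) (Function('D')(T, S) = Add(Mul(Mul(Rational(1944, 7), T), S), T) = Add(Mul(Rational(1944, 7), S, T), T) = Add(T, Mul(Rational(1944, 7), S, T)))
Add(Pow(Add(Function('D')(-380, -248), -197714), Rational(1, 2)), Mul(-1, 183673)) = Add(Pow(Add(Mul(Rational(1, 7), -380, Add(7, Mul(1944, -248))), -197714), Rational(1, 2)), Mul(-1, 183673)) = Add(Pow(Add(Mul(Rational(1, 7), -380, Add(7, -482112)), -197714), Rational(1, 2)), -183673) = Add(Pow(Add(Mul(Rational(1, 7), -380, -482105), -197714), Rational(1, 2)), -183673) = Add(Pow(Add(Rational(183199900, 7), -197714), Rational(1, 2)), -183673) = Add(Pow(Rational(181815902, 7), Rational(1, 2)), -183673) = Add(Mul(Rational(1, 7), Pow(1272711314, Rational(1, 2))), -183673) = Add(-183673, Mul(Rational(1, 7), Pow(1272711314, Rational(1, 2))))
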